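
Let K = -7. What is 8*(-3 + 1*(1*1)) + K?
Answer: -23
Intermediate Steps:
8*(-3 + 1*(1*1)) + K = 8*(-3 + 1*(1*1)) - 7 = 8*(-3 + 1*1) - 7 = 8*(-3 + 1) - 7 = 8*(-2) - 7 = -16 - 7 = -23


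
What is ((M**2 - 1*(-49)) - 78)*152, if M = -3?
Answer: -3040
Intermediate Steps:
((M**2 - 1*(-49)) - 78)*152 = (((-3)**2 - 1*(-49)) - 78)*152 = ((9 + 49) - 78)*152 = (58 - 78)*152 = -20*152 = -3040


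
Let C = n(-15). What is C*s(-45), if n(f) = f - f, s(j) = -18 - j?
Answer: 0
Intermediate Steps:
n(f) = 0
C = 0
C*s(-45) = 0*(-18 - 1*(-45)) = 0*(-18 + 45) = 0*27 = 0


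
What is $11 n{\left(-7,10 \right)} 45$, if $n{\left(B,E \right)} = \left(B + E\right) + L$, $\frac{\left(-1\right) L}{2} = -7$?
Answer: $8415$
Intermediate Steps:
$L = 14$ ($L = \left(-2\right) \left(-7\right) = 14$)
$n{\left(B,E \right)} = 14 + B + E$ ($n{\left(B,E \right)} = \left(B + E\right) + 14 = 14 + B + E$)
$11 n{\left(-7,10 \right)} 45 = 11 \left(14 - 7 + 10\right) 45 = 11 \cdot 17 \cdot 45 = 187 \cdot 45 = 8415$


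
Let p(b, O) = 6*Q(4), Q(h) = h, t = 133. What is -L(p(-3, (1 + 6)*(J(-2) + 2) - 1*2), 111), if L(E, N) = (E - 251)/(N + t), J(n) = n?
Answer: 227/244 ≈ 0.93033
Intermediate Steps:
p(b, O) = 24 (p(b, O) = 6*4 = 24)
L(E, N) = (-251 + E)/(133 + N) (L(E, N) = (E - 251)/(N + 133) = (-251 + E)/(133 + N))
-L(p(-3, (1 + 6)*(J(-2) + 2) - 1*2), 111) = -(-251 + 24)/(133 + 111) = -(-227)/244 = -1*(-227/244) = 227/244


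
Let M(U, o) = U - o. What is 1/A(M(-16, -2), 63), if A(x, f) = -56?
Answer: -1/56 ≈ -0.017857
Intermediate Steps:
1/A(M(-16, -2), 63) = 1/(-56) = -1/56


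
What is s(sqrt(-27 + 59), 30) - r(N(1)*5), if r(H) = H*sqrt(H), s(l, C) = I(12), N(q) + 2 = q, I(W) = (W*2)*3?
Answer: 72 + 5*I*sqrt(5) ≈ 72.0 + 11.18*I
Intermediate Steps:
I(W) = 6*W (I(W) = (2*W)*3 = 6*W)
N(q) = -2 + q
s(l, C) = 72 (s(l, C) = 6*12 = 72)
r(H) = H**(3/2)
s(sqrt(-27 + 59), 30) - r(N(1)*5) = 72 - ((-2 + 1)*5)**(3/2) = 72 - (-1*5)**(3/2) = 72 - (-5)**(3/2) = 72 - (-5)*I*sqrt(5) = 72 + 5*I*sqrt(5)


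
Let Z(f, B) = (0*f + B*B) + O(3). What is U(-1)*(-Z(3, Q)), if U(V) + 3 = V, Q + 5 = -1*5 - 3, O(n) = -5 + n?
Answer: 668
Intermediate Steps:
Q = -13 (Q = -5 + (-1*5 - 3) = -5 + (-5 - 3) = -5 - 8 = -13)
U(V) = -3 + V
Z(f, B) = -2 + B² (Z(f, B) = (0*f + B*B) + (-5 + 3) = (0 + B²) - 2 = B² - 2 = -2 + B²)
U(-1)*(-Z(3, Q)) = (-3 - 1)*(-(-2 + (-13)²)) = -(-4)*(-2 + 169) = -(-4)*167 = -4*(-167) = 668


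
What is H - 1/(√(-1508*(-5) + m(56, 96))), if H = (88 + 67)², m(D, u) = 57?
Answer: 24025 - √7597/7597 ≈ 24025.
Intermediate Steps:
H = 24025 (H = 155² = 24025)
H - 1/(√(-1508*(-5) + m(56, 96))) = 24025 - 1/(√(-1508*(-5) + 57)) = 24025 - 1/(√(7540 + 57)) = 24025 - 1/(√7597) = 24025 - √7597/7597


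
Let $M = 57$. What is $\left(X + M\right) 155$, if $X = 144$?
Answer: $31155$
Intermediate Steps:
$\left(X + M\right) 155 = \left(144 + 57\right) 155 = 201 \cdot 155 = 31155$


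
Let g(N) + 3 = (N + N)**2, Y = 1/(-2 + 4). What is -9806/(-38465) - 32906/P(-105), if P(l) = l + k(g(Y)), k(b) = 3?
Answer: 633364751/1961715 ≈ 322.86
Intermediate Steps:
Y = 1/2 ≈ 0.50000
g(N) = -3 + 4*N**2 (g(N) = -3 + (N + N)**2 = -3 + (2*N)**2 = -3 + 4*N**2)
P(l) = 3 + l (P(l) = l + 3 = 3 + l)
-9806/(-38465) - 32906/P(-105) = -9806/(-38465) - 32906/(3 - 105) = -9806*(-1/38465) - 32906/(-102) = 9806/38465 - 32906*(-1/102) = 9806/38465 + 16453/51 = 633364751/1961715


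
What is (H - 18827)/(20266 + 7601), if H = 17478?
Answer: -1349/27867 ≈ -0.048409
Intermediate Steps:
(H - 18827)/(20266 + 7601) = (17478 - 18827)/(20266 + 7601) = -1349/27867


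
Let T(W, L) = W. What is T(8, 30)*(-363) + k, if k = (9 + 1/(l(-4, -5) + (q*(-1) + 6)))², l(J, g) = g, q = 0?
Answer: -2804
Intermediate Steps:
k = 100 (k = (9 + 1/(-5 + (0*(-1) + 6)))² = (9 + 1/(-5 + (0 + 6)))² = (9 + 1/(-5 + 6))² = (9 + 1/1)² = (9 + 1)² = 10² = 100)
T(8, 30)*(-363) + k = 8*(-363) + 100 = -2904 + 100 = -2804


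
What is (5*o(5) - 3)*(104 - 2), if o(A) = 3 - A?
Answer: -1326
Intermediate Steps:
(5*o(5) - 3)*(104 - 2) = (5*(3 - 1*5) - 3)*(104 - 2) = (5*(3 - 5) - 3)*102 = (5*(-2) - 3)*102 = (-10 - 3)*102 = -13*102 = -1326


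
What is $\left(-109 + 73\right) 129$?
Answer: $-4644$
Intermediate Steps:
$\left(-109 + 73\right) 129 = \left(-36\right) 129 = -4644$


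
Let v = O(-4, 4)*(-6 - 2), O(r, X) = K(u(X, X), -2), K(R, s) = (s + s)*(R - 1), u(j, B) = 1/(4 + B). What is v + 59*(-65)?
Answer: -3863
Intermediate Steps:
K(R, s) = 2*s*(-1 + R) (K(R, s) = (2*s)*(-1 + R) = 2*s*(-1 + R))
O(r, X) = 4 - 4/(4 + X) (O(r, X) = 2*(-2)*(-1 + 1/(4 + X)) = 4 - 4/(4 + X))
v = -28 (v = (4*(3 + 4)/(4 + 4))*(-6 - 2) = (4*7/8)*(-8) = (4*(⅛)*7)*(-8) = (7/2)*(-8) = -28)
v + 59*(-65) = -28 + 59*(-65) = -28 - 3835 = -3863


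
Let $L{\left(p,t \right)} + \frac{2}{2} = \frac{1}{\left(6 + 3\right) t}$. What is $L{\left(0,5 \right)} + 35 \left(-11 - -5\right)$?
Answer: $- \frac{9494}{45} \approx -210.98$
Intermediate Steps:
$L{\left(p,t \right)} = -1 + \frac{1}{9 t}$ ($L{\left(p,t \right)} = -1 + \frac{1}{\left(6 + 3\right) t} = -1 + \frac{1}{9 t}$)
$L{\left(0,5 \right)} + 35 \left(-11 - -5\right) = \frac{\frac{1}{9} - 5}{5} + 35 \left(-11 - -5\right) = \frac{\frac{1}{9} - 5}{5} + 35 \left(-11 + 5\right) = \frac{1}{5} \left(- \frac{44}{9}\right) + 35 \left(-6\right) = - \frac{44}{45} - 210 = - \frac{9494}{45}$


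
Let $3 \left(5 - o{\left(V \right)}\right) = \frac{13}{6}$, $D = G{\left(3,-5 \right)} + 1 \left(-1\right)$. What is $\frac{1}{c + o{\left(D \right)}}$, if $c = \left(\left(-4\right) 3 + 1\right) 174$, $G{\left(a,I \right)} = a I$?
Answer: $- \frac{18}{34375} \approx -0.00052364$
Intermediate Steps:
$G{\left(a,I \right)} = I a$
$D = -16$ ($D = \left(-5\right) 3 + 1 \left(-1\right) = -15 - 1 = -16$)
$o{\left(V \right)} = \frac{77}{18}$ ($o{\left(V \right)} = 5 - \frac{13 \cdot \frac{1}{6}}{3} = 5 - \frac{13}{18} = \frac{77}{18}$)
$c = -1914$ ($c = \left(-12 + 1\right) 174 = \left(-11\right) 174 = -1914$)
$\frac{1}{c + o{\left(D \right)}} = \frac{1}{-1914 + \frac{77}{18}} = \frac{1}{- \frac{34375}{18}} = - \frac{18}{34375}$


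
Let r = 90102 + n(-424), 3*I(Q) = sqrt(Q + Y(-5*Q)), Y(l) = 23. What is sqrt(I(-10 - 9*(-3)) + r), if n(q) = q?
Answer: sqrt(807102 + 6*sqrt(10))/3 ≈ 299.47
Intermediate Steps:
I(Q) = sqrt(23 + Q)/3 (I(Q) = sqrt(Q + 23)/3 = sqrt(23 + Q)/3)
r = 89678 (r = 90102 - 424 = 89678)
sqrt(I(-10 - 9*(-3)) + r) = sqrt(sqrt(23 + (-10 - 9*(-3)))/3 + 89678) = sqrt(sqrt(23 + (-10 + 27))/3 + 89678) = sqrt(sqrt(23 + 17)/3 + 89678) = sqrt(sqrt(40)/3 + 89678) = sqrt((2*sqrt(10))/3 + 89678) = sqrt(2*sqrt(10)/3 + 89678) = sqrt(89678 + 2*sqrt(10)/3)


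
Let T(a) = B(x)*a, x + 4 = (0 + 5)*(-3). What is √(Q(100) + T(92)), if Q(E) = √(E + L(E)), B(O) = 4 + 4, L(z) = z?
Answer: √(736 + 10*√2) ≈ 27.389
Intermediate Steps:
x = -19 (x = -4 + (0 + 5)*(-3) = -4 + 5*(-3) = -4 - 15 = -19)
B(O) = 8
T(a) = 8*a
Q(E) = √2*√E (Q(E) = √(E + E) = √(2*E) = √2*√E)
√(Q(100) + T(92)) = √(√2*√100 + 8*92) = √(√2*10 + 736) = √(10*√2 + 736) = √(736 + 10*√2)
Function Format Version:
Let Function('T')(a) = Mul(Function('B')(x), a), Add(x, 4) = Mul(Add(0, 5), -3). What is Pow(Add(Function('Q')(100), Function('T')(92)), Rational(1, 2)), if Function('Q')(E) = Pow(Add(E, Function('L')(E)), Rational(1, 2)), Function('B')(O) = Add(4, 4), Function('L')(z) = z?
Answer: Pow(Add(736, Mul(10, Pow(2, Rational(1, 2)))), Rational(1, 2)) ≈ 27.389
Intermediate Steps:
x = -19 (x = Add(-4, Mul(Add(0, 5), -3)) = Add(-4, Mul(5, -3)) = Add(-4, -15) = -19)
Function('B')(O) = 8
Function('T')(a) = Mul(8, a)
Function('Q')(E) = Mul(Pow(2, Rational(1, 2)), Pow(E, Rational(1, 2))) (Function('Q')(E) = Pow(Add(E, E), Rational(1, 2)) = Pow(Mul(2, E), Rational(1, 2)) = Mul(Pow(2, Rational(1, 2)), Pow(E, Rational(1, 2))))
Pow(Add(Function('Q')(100), Function('T')(92)), Rational(1, 2)) = Pow(Add(Mul(Pow(2, Rational(1, 2)), Pow(100, Rational(1, 2))), Mul(8, 92)), Rational(1, 2)) = Pow(Add(Mul(Pow(2, Rational(1, 2)), 10), 736), Rational(1, 2)) = Pow(Add(Mul(10, Pow(2, Rational(1, 2))), 736), Rational(1, 2)) = Pow(Add(736, Mul(10, Pow(2, Rational(1, 2)))), Rational(1, 2))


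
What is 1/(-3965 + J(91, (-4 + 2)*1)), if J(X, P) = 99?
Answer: -1/3866 ≈ -0.00025867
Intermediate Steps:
1/(-3965 + J(91, (-4 + 2)*1)) = 1/(-3965 + 99) = 1/(-3866) = -1/3866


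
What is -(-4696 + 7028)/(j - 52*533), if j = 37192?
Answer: -583/2369 ≈ -0.24610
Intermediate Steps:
-(-4696 + 7028)/(j - 52*533) = -(-4696 + 7028)/(37192 - 52*533) = -2332/(37192 - 27716) = -2332/9476 = -1*583/2369 = -583/2369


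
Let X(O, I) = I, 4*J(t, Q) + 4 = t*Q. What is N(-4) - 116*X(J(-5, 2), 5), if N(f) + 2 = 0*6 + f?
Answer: -586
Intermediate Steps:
N(f) = -2 + f (N(f) = -2 + (0*6 + f) = -2 + (0 + f) = -2 + f)
J(t, Q) = -1 + Q*t/4 (J(t, Q) = -1 + (t*Q)/4 = -1 + (Q*t)/4 = -1 + Q*t/4)
N(-4) - 116*X(J(-5, 2), 5) = (-2 - 4) - 116*5 = -6 - 580 = -586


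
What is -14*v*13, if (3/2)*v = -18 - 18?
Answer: 4368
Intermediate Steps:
v = -24 (v = 2*(-18 - 18)/3 = (⅔)*(-36) = -24)
-14*v*13 = -14*(-24)*13 = 336*13 = 4368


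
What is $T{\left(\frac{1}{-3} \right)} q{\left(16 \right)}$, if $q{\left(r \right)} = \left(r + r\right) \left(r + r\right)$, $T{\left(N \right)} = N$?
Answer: $- \frac{1024}{3} \approx -341.33$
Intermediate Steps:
$q{\left(r \right)} = 4 r^{2}$ ($q{\left(r \right)} = 2 r 2 r = 4 r^{2}$)
$T{\left(\frac{1}{-3} \right)} q{\left(16 \right)} = \frac{4 \cdot 16^{2}}{-3} = - \frac{4 \cdot 256}{3} = \left(- \frac{1}{3}\right) 1024 = - \frac{1024}{3}$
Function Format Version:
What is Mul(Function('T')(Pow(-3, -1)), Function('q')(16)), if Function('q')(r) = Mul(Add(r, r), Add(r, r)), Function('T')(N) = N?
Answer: Rational(-1024, 3) ≈ -341.33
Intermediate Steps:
Function('q')(r) = Mul(4, Pow(r, 2)) (Function('q')(r) = Mul(Mul(2, r), Mul(2, r)) = Mul(4, Pow(r, 2)))
Mul(Function('T')(Pow(-3, -1)), Function('q')(16)) = Mul(Pow(-3, -1), Mul(4, Pow(16, 2))) = Mul(Rational(-1, 3), Mul(4, 256)) = Mul(Rational(-1, 3), 1024) = Rational(-1024, 3)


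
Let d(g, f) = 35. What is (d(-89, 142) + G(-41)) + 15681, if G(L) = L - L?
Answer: 15716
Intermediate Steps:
G(L) = 0
(d(-89, 142) + G(-41)) + 15681 = (35 + 0) + 15681 = 35 + 15681 = 15716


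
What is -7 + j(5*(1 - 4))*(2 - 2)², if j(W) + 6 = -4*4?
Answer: -7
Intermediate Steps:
j(W) = -22 (j(W) = -6 - 4*4 = -6 - 16 = -22)
-7 + j(5*(1 - 4))*(2 - 2)² = -7 - 22*(2 - 2)² = -7 - 22*0² = -7 - 22*0 = -7 + 0 = -7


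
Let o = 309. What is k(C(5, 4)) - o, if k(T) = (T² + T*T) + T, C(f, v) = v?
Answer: -273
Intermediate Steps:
k(T) = T + 2*T² (k(T) = (T² + T²) + T = 2*T² + T = T + 2*T²)
k(C(5, 4)) - o = 4*(1 + 2*4) - 1*309 = 4*(1 + 8) - 309 = 4*9 - 309 = 36 - 309 = -273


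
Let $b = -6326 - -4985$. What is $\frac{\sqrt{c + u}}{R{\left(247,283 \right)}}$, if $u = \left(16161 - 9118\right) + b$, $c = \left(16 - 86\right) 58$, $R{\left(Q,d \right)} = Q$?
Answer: $\frac{\sqrt{1642}}{247} \approx 0.16406$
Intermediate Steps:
$b = -1341$ ($b = -6326 + 4985 = -1341$)
$c = -4060$ ($c = \left(-70\right) 58 = -4060$)
$u = 5702$ ($u = \left(16161 - 9118\right) - 1341 = 7043 - 1341 = 5702$)
$\frac{\sqrt{c + u}}{R{\left(247,283 \right)}} = \frac{\sqrt{-4060 + 5702}}{247} = \sqrt{1642} \cdot \frac{1}{247} = \frac{\sqrt{1642}}{247}$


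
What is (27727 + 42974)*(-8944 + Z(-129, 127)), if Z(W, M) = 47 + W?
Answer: -638147226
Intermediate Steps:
(27727 + 42974)*(-8944 + Z(-129, 127)) = (27727 + 42974)*(-8944 + (47 - 129)) = 70701*(-8944 - 82) = 70701*(-9026) = -638147226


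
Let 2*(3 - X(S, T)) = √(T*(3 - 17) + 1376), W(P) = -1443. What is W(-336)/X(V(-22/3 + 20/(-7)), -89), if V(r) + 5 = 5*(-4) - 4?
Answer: 2886/431 + 481*√2622/431 ≈ 63.842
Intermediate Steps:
V(r) = -29 (V(r) = -5 + (5*(-4) - 4) = -5 + (-20 - 4) = -5 - 24 = -29)
X(S, T) = 3 - √(1376 - 14*T)/2 (X(S, T) = 3 - √(T*(3 - 17) + 1376)/2 = 3 - √(T*(-14) + 1376)/2 = 3 - √(-14*T + 1376)/2 = 3 - √(1376 - 14*T)/2)
W(-336)/X(V(-22/3 + 20/(-7)), -89) = -1443/(3 - √(1376 - 14*(-89))/2) = -1443/(3 - √(1376 + 1246)/2) = -1443/(3 - √2622/2)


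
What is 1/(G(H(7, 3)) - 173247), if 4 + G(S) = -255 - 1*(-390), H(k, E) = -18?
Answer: -1/173116 ≈ -5.7765e-6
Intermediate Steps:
G(S) = 131 (G(S) = -4 + (-255 - 1*(-390)) = -4 + (-255 + 390) = -4 + 135 = 131)
1/(G(H(7, 3)) - 173247) = 1/(131 - 173247) = 1/(-173116) = -1/173116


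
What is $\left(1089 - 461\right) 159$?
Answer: $99852$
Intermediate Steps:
$\left(1089 - 461\right) 159 = 628 \cdot 159 = 99852$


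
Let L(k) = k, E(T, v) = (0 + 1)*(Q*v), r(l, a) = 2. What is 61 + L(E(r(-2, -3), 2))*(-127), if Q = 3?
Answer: -701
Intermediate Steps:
E(T, v) = 3*v (E(T, v) = (0 + 1)*(3*v) = 1*(3*v) = 3*v)
61 + L(E(r(-2, -3), 2))*(-127) = 61 + (3*2)*(-127) = 61 + 6*(-127) = 61 - 762 = -701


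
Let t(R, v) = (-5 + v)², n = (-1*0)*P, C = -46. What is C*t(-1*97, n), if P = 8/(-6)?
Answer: -1150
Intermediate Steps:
P = -4/3 (P = 8*(-⅙) = -4/3 ≈ -1.3333)
n = 0 (n = -1*0*(-4/3) = 0*(-4/3) = 0)
C*t(-1*97, n) = -46*(-5 + 0)² = -46*(-5)² = -46*25 = -1150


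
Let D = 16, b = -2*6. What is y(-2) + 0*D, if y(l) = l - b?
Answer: 10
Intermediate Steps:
b = -12
y(l) = 12 + l (y(l) = l - 1*(-12) = l + 12 = 12 + l)
y(-2) + 0*D = (12 - 2) + 0*16 = 10 + 0 = 10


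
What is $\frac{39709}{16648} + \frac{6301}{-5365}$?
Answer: $\frac{108139737}{89316520} \approx 1.2107$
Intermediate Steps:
$\frac{39709}{16648} + \frac{6301}{-5365} = 39709 \cdot \frac{1}{16648} + 6301 \left(- \frac{1}{5365}\right) = \frac{39709}{16648} - \frac{6301}{5365} = \frac{108139737}{89316520}$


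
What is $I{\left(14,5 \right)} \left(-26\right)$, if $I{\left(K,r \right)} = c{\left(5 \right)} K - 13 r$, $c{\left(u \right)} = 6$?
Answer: $-494$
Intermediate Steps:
$I{\left(K,r \right)} = - 13 r + 6 K$ ($I{\left(K,r \right)} = 6 K - 13 r = - 13 r + 6 K$)
$I{\left(14,5 \right)} \left(-26\right) = \left(\left(-13\right) 5 + 6 \cdot 14\right) \left(-26\right) = \left(-65 + 84\right) \left(-26\right) = 19 \left(-26\right) = -494$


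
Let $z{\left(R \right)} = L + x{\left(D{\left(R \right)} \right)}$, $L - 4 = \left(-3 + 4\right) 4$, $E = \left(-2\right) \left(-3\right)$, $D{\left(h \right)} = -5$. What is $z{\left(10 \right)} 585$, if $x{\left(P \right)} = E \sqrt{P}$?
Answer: $4680 + 3510 i \sqrt{5} \approx 4680.0 + 7848.6 i$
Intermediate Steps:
$E = 6$
$L = 8$ ($L = 4 + \left(-3 + 4\right) 4 = 4 + 1 \cdot 4 = 4 + 4 = 8$)
$x{\left(P \right)} = 6 \sqrt{P}$
$z{\left(R \right)} = 8 + 6 i \sqrt{5}$ ($z{\left(R \right)} = 8 + 6 \sqrt{-5} = 8 + 6 i \sqrt{5}$)
$z{\left(10 \right)} 585 = \left(8 + 6 i \sqrt{5}\right) 585 = 4680 + 3510 i \sqrt{5}$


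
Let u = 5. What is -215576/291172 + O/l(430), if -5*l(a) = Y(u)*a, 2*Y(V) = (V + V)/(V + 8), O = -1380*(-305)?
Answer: -39832463252/3130099 ≈ -12726.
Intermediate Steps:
O = 420900
Y(V) = V/(8 + V) (Y(V) = ((V + V)/(V + 8))/2 = ((2*V)/(8 + V))/2 = (2*V/(8 + V))/2 = V/(8 + V))
l(a) = -a/13 (l(a) = -5/(8 + 5)*a/5 = -5/13*a/5 = -5*(1/13)*a/5 = -a/13)
-215576/291172 + O/l(430) = -215576/291172 + 420900/((-1/13*430)) = -215576*1/291172 + 420900/(-430/13) = -53894/72793 + 420900*(-13/430) = -53894/72793 - 547170/43 = -39832463252/3130099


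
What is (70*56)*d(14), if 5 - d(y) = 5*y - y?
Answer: -199920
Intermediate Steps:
d(y) = 5 - 4*y (d(y) = 5 - (5*y - y) = 5 - 4*y)
(70*56)*d(14) = (70*56)*(5 - 4*14) = 3920*(5 - 56) = 3920*(-51) = -199920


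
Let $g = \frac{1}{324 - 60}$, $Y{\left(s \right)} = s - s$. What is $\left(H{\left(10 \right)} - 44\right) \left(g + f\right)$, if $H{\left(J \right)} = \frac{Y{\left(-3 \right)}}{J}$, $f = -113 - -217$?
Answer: $- \frac{27457}{6} \approx -4576.2$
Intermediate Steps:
$Y{\left(s \right)} = 0$
$f = 104$ ($f = -113 + 217 = 104$)
$g = \frac{1}{264} \approx 0.0037879$
$H{\left(J \right)} = 0$ ($H{\left(J \right)} = \frac{0}{J} = 0$)
$\left(H{\left(10 \right)} - 44\right) \left(g + f\right) = \left(0 - 44\right) \left(\frac{1}{264} + 104\right) = \left(-44\right) \frac{27457}{264} = - \frac{27457}{6}$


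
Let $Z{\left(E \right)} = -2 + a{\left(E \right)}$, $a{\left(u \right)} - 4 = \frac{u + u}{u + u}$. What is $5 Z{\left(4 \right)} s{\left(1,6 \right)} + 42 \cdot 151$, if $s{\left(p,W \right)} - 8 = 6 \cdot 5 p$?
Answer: $6912$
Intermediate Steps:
$a{\left(u \right)} = 5$ ($a{\left(u \right)} = 4 + \frac{u + u}{u + u} = 4 + \frac{2 u}{2 u} = 4 + 2 u \frac{1}{2 u} = 4 + 1 = 5$)
$s{\left(p,W \right)} = 8 + 30 p$ ($s{\left(p,W \right)} = 8 + 6 \cdot 5 p = 8 + 30 p$)
$Z{\left(E \right)} = 3$ ($Z{\left(E \right)} = -2 + 5 = 3$)
$5 Z{\left(4 \right)} s{\left(1,6 \right)} + 42 \cdot 151 = 5 \cdot 3 \left(8 + 30 \cdot 1\right) + 42 \cdot 151 = 15 \left(8 + 30\right) + 6342 = 15 \cdot 38 + 6342 = 570 + 6342 = 6912$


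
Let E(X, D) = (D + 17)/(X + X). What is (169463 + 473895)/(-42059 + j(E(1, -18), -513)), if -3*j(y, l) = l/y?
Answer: -643358/42401 ≈ -15.173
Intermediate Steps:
E(X, D) = (17 + D)/(2*X) (E(X, D) = (17 + D)/((2*X)) = (17 + D)*(1/(2*X)) = (17 + D)/(2*X))
j(y, l) = -l/(3*y)
(169463 + 473895)/(-42059 + j(E(1, -18), -513)) = (169463 + 473895)/(-42059 - ⅓*(-513)/(½)*(17 - 18)/1) = 643358/(-42059 - ⅓*(-513)/(½)*1*(-1)) = 643358/(-42059 - ⅓*(-513)/(-½)) = 643358/(-42059 - ⅓*(-513)*(-2)) = 643358/(-42059 - 342) = 643358/(-42401) = 643358*(-1/42401) = -643358/42401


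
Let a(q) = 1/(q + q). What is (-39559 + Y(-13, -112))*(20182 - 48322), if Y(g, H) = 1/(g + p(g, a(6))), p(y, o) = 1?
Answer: 1113192605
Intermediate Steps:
a(q) = 1/(2*q)
Y(g, H) = 1/(1 + g) (Y(g, H) = 1/(g + 1) = 1/(1 + g))
(-39559 + Y(-13, -112))*(20182 - 48322) = (-39559 + 1/(1 - 13))*(20182 - 48322) = (-39559 + 1/(-12))*(-28140) = (-39559 - 1/12)*(-28140) = -474709/12*(-28140) = 1113192605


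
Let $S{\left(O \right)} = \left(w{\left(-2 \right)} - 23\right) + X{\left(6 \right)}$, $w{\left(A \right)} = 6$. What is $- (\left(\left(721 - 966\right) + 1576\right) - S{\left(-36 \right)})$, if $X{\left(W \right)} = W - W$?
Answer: $-1348$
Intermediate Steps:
$X{\left(W \right)} = 0$
$S{\left(O \right)} = -17$ ($S{\left(O \right)} = \left(6 - 23\right) + 0 = -17 + 0 = -17$)
$- (\left(\left(721 - 966\right) + 1576\right) - S{\left(-36 \right)}) = - (\left(\left(721 - 966\right) + 1576\right) - -17) = - (\left(-245 + 1576\right) + 17) = - (1331 + 17) = \left(-1\right) 1348 = -1348$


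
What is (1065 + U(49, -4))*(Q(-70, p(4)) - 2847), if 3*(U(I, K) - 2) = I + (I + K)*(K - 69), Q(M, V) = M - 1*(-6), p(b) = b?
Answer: 101885/3 ≈ 33962.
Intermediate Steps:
Q(M, V) = 6 + M (Q(M, V) = M + 6 = 6 + M)
U(I, K) = 2 + I/3 + (-69 + K)*(I + K)/3 (U(I, K) = 2 + (I + (I + K)*(K - 69))/3 = 2 + (I + (I + K)*(-69 + K))/3 = 2 + (I + (-69 + K)*(I + K))/3 = 2 + (I/3 + (-69 + K)*(I + K)/3) = 2 + I/3 + (-69 + K)*(I + K)/3)
(1065 + U(49, -4))*(Q(-70, p(4)) - 2847) = (1065 + (2 - 23*(-4) - 68/3*49 + (⅓)*(-4)² + (⅓)*49*(-4)))*((6 - 70) - 2847) = (1065 + (2 + 92 - 3332/3 + (⅓)*16 - 196/3))*(-64 - 2847) = (1065 + (2 + 92 - 3332/3 + 16/3 - 196/3))*(-2911) = (1065 - 3230/3)*(-2911) = -35/3*(-2911) = 101885/3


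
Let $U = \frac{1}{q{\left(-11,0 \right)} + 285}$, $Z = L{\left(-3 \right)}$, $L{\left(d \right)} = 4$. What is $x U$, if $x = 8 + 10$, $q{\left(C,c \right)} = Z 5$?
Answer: $\frac{18}{305} \approx 0.059016$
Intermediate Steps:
$Z = 4$
$q{\left(C,c \right)} = 20$ ($q{\left(C,c \right)} = 4 \cdot 5 = 20$)
$x = 18$
$U = \frac{1}{305}$ ($U = \frac{1}{20 + 285} = \frac{1}{305} \approx 0.0032787$)
$x U = 18 \cdot \frac{1}{305} = \frac{18}{305}$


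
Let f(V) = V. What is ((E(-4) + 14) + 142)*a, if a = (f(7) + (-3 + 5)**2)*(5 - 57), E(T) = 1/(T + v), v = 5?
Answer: -89804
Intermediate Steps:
E(T) = 1/(5 + T) (E(T) = 1/(T + 5) = 1/(5 + T))
a = -572 (a = (7 + (-3 + 5)**2)*(5 - 57) = (7 + 2**2)*(-52) = (7 + 4)*(-52) = 11*(-52) = -572)
((E(-4) + 14) + 142)*a = ((1/(5 - 4) + 14) + 142)*(-572) = ((1/1 + 14) + 142)*(-572) = ((1 + 14) + 142)*(-572) = (15 + 142)*(-572) = 157*(-572) = -89804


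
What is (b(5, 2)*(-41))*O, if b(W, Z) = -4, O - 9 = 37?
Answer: 7544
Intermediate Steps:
O = 46 (O = 9 + 37 = 46)
(b(5, 2)*(-41))*O = -4*(-41)*46 = 164*46 = 7544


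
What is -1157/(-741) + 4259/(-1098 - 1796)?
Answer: 14803/164958 ≈ 0.089738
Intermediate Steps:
-1157/(-741) + 4259/(-1098 - 1796) = -1157*(-1/741) + 4259/(-2894) = 89/57 + 4259*(-1/2894) = 89/57 - 4259/2894 = 14803/164958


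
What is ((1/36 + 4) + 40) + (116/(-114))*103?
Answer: -41573/684 ≈ -60.779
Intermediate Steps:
((1/36 + 4) + 40) + (116/(-114))*103 = ((1/36 + 4) + 40) + (116*(-1/114))*103 = (145/36 + 40) - 58/57*103 = 1585/36 - 5974/57 = -41573/684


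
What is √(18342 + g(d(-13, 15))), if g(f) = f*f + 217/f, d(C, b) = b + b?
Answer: √17324310/30 ≈ 138.74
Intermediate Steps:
d(C, b) = 2*b
g(f) = f² + 217/f
√(18342 + g(d(-13, 15))) = √(18342 + (217 + (2*15)³)/((2*15))) = √(18342 + (217 + 30³)/30) = √(18342 + (217 + 27000)/30) = √(18342 + (1/30)*27217) = √(18342 + 27217/30) = √(577477/30) = √17324310/30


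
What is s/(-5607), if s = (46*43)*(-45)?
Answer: 9890/623 ≈ 15.875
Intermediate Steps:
s = -89010 (s = 1978*(-45) = -89010)
s/(-5607) = -89010/(-5607) = -89010*(-1/5607) = 9890/623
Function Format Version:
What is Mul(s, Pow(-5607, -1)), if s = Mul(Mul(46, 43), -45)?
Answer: Rational(9890, 623) ≈ 15.875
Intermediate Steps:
s = -89010 (s = Mul(1978, -45) = -89010)
Mul(s, Pow(-5607, -1)) = Mul(-89010, Pow(-5607, -1)) = Mul(-89010, Rational(-1, 5607)) = Rational(9890, 623)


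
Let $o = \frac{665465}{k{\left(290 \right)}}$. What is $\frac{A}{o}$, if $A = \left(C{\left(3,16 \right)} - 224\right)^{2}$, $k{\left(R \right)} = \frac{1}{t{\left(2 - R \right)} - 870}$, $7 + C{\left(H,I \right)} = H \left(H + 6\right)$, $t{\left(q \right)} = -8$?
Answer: $- \frac{1224}{17184655} \approx -7.1226 \cdot 10^{-5}$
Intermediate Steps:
$C{\left(H,I \right)} = -7 + H \left(6 + H\right)$ ($C{\left(H,I \right)} = -7 + H \left(H + 6\right) = -7 + H \left(6 + H\right)$)
$k{\left(R \right)} = - \frac{1}{878}$ ($k{\left(R \right)} = \frac{1}{-8 - 870} = \frac{1}{-878} = - \frac{1}{878}$)
$A = 41616$ ($A = \left(\left(-7 + 3^{2} + 6 \cdot 3\right) - 224\right)^{2} = \left(\left(-7 + 9 + 18\right) - 224\right)^{2} = \left(20 - 224\right)^{2} = \left(-204\right)^{2} = 41616$)
$o = -584278270$ ($o = \frac{665465}{- \frac{1}{878}} = 665465 \left(-878\right) = -584278270$)
$\frac{A}{o} = \frac{41616}{-584278270} = 41616 \left(- \frac{1}{584278270}\right) = - \frac{1224}{17184655}$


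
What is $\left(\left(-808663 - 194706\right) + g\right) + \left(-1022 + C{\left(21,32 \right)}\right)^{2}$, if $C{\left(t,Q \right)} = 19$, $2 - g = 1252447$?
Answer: $-1249805$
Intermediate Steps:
$g = -1252445$ ($g = 2 - 1252447 = -1252445$)
$\left(\left(-808663 - 194706\right) + g\right) + \left(-1022 + C{\left(21,32 \right)}\right)^{2} = \left(\left(-808663 - 194706\right) - 1252445\right) + \left(-1022 + 19\right)^{2} = \left(-1003369 - 1252445\right) + \left(-1003\right)^{2} = -2255814 + 1006009 = -1249805$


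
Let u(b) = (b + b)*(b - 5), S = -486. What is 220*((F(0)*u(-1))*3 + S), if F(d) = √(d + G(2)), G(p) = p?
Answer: -106920 + 7920*√2 ≈ -95719.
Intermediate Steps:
F(d) = √(2 + d) (F(d) = √(d + 2) = √(2 + d))
u(b) = 2*b*(-5 + b) (u(b) = (2*b)*(-5 + b) = 2*b*(-5 + b))
220*((F(0)*u(-1))*3 + S) = 220*((√(2 + 0)*(2*(-1)*(-5 - 1)))*3 - 486) = 220*((√2*(2*(-1)*(-6)))*3 - 486) = 220*((√2*12)*3 - 486) = 220*((12*√2)*3 - 486) = 220*(36*√2 - 486) = 220*(-486 + 36*√2) = -106920 + 7920*√2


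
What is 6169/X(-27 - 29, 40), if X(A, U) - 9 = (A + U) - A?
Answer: 6169/49 ≈ 125.90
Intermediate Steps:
X(A, U) = 9 + U (X(A, U) = 9 + ((A + U) - A) = 9 + U)
6169/X(-27 - 29, 40) = 6169/(9 + 40) = 6169/49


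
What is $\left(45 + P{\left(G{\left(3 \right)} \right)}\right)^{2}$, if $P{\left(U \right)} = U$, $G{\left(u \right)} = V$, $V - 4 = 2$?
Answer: $2601$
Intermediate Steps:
$V = 6$ ($V = 4 + 2 = 6$)
$G{\left(u \right)} = 6$
$\left(45 + P{\left(G{\left(3 \right)} \right)}\right)^{2} = \left(45 + 6\right)^{2} = 51^{2} = 2601$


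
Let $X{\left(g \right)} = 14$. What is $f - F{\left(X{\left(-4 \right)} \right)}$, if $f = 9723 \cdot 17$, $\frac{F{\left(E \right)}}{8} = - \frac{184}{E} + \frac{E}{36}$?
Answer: $\frac{10419761}{63} \approx 1.6539 \cdot 10^{5}$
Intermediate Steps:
$F{\left(E \right)} = - \frac{1472}{E} + \frac{2 E}{9}$ ($F{\left(E \right)} = 8 \left(- \frac{184}{E} + \frac{E}{36}\right) = - \frac{1472}{E} + \frac{2 E}{9}$)
$f = 165291$
$f - F{\left(X{\left(-4 \right)} \right)} = 165291 - \left(- \frac{1472}{14} + \frac{2}{9} \cdot 14\right) = 165291 - \left(\left(-1472\right) \frac{1}{14} + \frac{28}{9}\right) = 165291 - \left(- \frac{736}{7} + \frac{28}{9}\right) = 165291 - - \frac{6428}{63} = 165291 + \frac{6428}{63} = \frac{10419761}{63}$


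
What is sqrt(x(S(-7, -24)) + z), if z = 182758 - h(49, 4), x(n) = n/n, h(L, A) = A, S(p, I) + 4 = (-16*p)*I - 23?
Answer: sqrt(182755) ≈ 427.50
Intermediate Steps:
S(p, I) = -27 - 16*I*p (S(p, I) = -4 + ((-16*p)*I - 23) = -4 + (-16*I*p - 23) = -4 + (-23 - 16*I*p) = -27 - 16*I*p)
x(n) = 1
z = 182754 (z = 182758 - 1*4 = 182758 - 4 = 182754)
sqrt(x(S(-7, -24)) + z) = sqrt(1 + 182754) = sqrt(182755)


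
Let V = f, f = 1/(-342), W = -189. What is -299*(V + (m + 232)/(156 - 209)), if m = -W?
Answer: 43066465/18126 ≈ 2375.9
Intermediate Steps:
m = 189 (m = -1*(-189) = 189)
f = -1/342 ≈ -0.0029240
V = -1/342 ≈ -0.0029240
-299*(V + (m + 232)/(156 - 209)) = -299*(-1/342 + (189 + 232)/(156 - 209)) = -299*(-1/342 + 421/(-53)) = -299*(-1/342 + 421*(-1/53)) = -299*(-1/342 - 421/53) = -299*(-144035/18126) = 43066465/18126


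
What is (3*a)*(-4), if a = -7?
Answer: 84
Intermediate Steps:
(3*a)*(-4) = (3*(-7))*(-4) = -21*(-4) = 84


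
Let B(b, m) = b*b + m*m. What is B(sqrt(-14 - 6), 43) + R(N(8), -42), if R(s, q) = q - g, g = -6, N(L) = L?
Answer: 1793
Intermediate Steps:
R(s, q) = 6 + q (R(s, q) = q - 1*(-6) = q + 6 = 6 + q)
B(b, m) = b**2 + m**2
B(sqrt(-14 - 6), 43) + R(N(8), -42) = ((sqrt(-14 - 6))**2 + 43**2) + (6 - 42) = ((sqrt(-20))**2 + 1849) - 36 = ((2*I*sqrt(5))**2 + 1849) - 36 = (-20 + 1849) - 36 = 1829 - 36 = 1793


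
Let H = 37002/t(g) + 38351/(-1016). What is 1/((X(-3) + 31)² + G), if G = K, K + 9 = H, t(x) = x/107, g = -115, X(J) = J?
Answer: -116840/3936420789 ≈ -2.9682e-5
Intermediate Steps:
t(x) = x/107 (t(x) = x*(1/107) = x/107)
H = -4026971789/116840 (H = 37002/(((1/107)*(-115))) + 38351/(-1016) = 37002/(-115/107) + 38351*(-1/1016) = 37002*(-107/115) - 38351/1016 = -3959214/115 - 38351/1016 = -4026971789/116840 ≈ -34466.)
K = -4028023349/116840 (K = -9 - 4026971789/116840 = -4028023349/116840 ≈ -34475.)
G = -4028023349/116840 ≈ -34475.
1/((X(-3) + 31)² + G) = 1/((-3 + 31)² - 4028023349/116840) = 1/(28² - 4028023349/116840) = 1/(784 - 4028023349/116840) = 1/(-3936420789/116840) = -116840/3936420789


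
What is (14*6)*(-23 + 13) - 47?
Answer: -887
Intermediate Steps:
(14*6)*(-23 + 13) - 47 = 84*(-10) - 47 = -840 - 47 = -887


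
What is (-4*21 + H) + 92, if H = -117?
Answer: -109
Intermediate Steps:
(-4*21 + H) + 92 = (-4*21 - 117) + 92 = (-84 - 117) + 92 = -201 + 92 = -109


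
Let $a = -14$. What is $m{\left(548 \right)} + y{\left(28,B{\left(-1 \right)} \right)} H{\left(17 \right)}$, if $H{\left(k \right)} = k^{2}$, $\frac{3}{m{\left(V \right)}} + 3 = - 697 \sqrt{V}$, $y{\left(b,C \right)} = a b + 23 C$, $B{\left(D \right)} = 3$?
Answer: $- \frac{24851148532072}{266223323} - \frac{4182 \sqrt{137}}{266223323} \approx -93347.0$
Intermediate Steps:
$y{\left(b,C \right)} = - 14 b + 23 C$
$m{\left(V \right)} = \frac{3}{-3 - 697 \sqrt{V}}$
$m{\left(548 \right)} + y{\left(28,B{\left(-1 \right)} \right)} H{\left(17 \right)} = - \frac{3}{3 + 697 \sqrt{548}} + \left(\left(-14\right) 28 + 23 \cdot 3\right) 17^{2} = - \frac{3}{3 + 697 \cdot 2 \sqrt{137}} + \left(-392 + 69\right) 289 = - \frac{3}{3 + 1394 \sqrt{137}} - 93347 = -93347 - \frac{3}{3 + 1394 \sqrt{137}}$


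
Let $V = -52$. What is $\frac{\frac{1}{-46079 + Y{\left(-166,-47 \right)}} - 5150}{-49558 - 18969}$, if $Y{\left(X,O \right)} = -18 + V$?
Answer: $\frac{237667351}{3162452523} \approx 0.075153$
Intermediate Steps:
$Y{\left(X,O \right)} = -70$ ($Y{\left(X,O \right)} = -18 - 52 = -70$)
$\frac{\frac{1}{-46079 + Y{\left(-166,-47 \right)}} - 5150}{-49558 - 18969} = \frac{\frac{1}{-46079 - 70} - 5150}{-49558 - 18969} = \frac{\frac{1}{-46149} - 5150}{-68527} = \left(- \frac{1}{46149} - 5150\right) \left(- \frac{1}{68527}\right) = \left(- \frac{237667351}{46149}\right) \left(- \frac{1}{68527}\right) = \frac{237667351}{3162452523}$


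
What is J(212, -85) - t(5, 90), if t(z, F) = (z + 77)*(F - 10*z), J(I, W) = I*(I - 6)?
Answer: 40392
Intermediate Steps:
J(I, W) = I*(-6 + I)
t(z, F) = (77 + z)*(F - 10*z)
J(212, -85) - t(5, 90) = 212*(-6 + 212) - (-770*5 - 10*5² + 77*90 + 90*5) = 212*206 - (-3850 - 10*25 + 6930 + 450) = 43672 - (-3850 - 250 + 6930 + 450) = 43672 - 1*3280 = 43672 - 3280 = 40392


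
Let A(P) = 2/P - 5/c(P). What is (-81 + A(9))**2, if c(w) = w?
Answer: 59536/9 ≈ 6615.1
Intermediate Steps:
A(P) = -3/P (A(P) = 2/P - 5/P = -3/P)
(-81 + A(9))**2 = (-81 - 3/9)**2 = (-81 - 3*1/9)**2 = (-81 - 1/3)**2 = (-244/3)**2 = 59536/9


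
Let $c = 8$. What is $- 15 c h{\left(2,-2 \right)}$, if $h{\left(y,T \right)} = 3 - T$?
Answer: $-600$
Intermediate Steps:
$- 15 c h{\left(2,-2 \right)} = \left(-15\right) 8 \left(3 - -2\right) = - 120 \left(3 + 2\right) = \left(-120\right) 5 = -600$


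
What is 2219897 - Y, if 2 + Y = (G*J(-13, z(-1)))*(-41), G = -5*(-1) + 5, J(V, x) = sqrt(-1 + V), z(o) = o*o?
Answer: 2219899 + 410*I*sqrt(14) ≈ 2.2199e+6 + 1534.1*I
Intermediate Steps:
z(o) = o**2
G = 10 (G = 5 + 5 = 10)
Y = -2 - 410*I*sqrt(14) (Y = -2 + (10*sqrt(-1 - 13))*(-41) = -2 + (10*sqrt(-14))*(-41) = -2 + (10*(I*sqrt(14)))*(-41) = -2 + (10*I*sqrt(14))*(-41) = -2 - 410*I*sqrt(14) ≈ -2.0 - 1534.1*I)
2219897 - Y = 2219897 - (-2 - 410*I*sqrt(14)) = 2219897 + (2 + 410*I*sqrt(14)) = 2219899 + 410*I*sqrt(14)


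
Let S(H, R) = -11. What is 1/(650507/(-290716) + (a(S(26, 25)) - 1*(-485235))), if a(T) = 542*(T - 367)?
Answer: 290716/81504196537 ≈ 3.5669e-6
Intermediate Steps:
a(T) = -198914 + 542*T (a(T) = 542*(-367 + T) = -198914 + 542*T)
1/(650507/(-290716) + (a(S(26, 25)) - 1*(-485235))) = 1/(650507/(-290716) + ((-198914 + 542*(-11)) - 1*(-485235))) = 1/(650507*(-1/290716) + ((-198914 - 5962) + 485235)) = 1/(-650507/290716 + (-204876 + 485235)) = 1/(-650507/290716 + 280359) = 1/(81504196537/290716) = 290716/81504196537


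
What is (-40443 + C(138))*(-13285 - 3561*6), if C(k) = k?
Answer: 1396608555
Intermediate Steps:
(-40443 + C(138))*(-13285 - 3561*6) = (-40443 + 138)*(-13285 - 3561*6) = -40305*(-13285 - 21366) = -40305*(-34651) = 1396608555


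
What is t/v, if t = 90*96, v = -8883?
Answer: -320/329 ≈ -0.97264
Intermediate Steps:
t = 8640
t/v = 8640/(-8883) = 8640*(-1/8883) = -320/329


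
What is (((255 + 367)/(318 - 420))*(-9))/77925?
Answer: 311/441575 ≈ 0.00070430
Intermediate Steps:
(((255 + 367)/(318 - 420))*(-9))/77925 = ((622/(-102))*(-9))*(1/77925) = ((622*(-1/102))*(-9))*(1/77925) = -311/51*(-9)*(1/77925) = (933/17)*(1/77925) = 311/441575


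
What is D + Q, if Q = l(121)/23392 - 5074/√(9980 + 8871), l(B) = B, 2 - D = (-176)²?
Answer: -724543687/23392 - 5074*√18851/18851 ≈ -31011.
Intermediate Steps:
D = -30974 (D = 2 - 1*(-176)² = 2 - 1*30976 = 2 - 30976 = -30974)
Q = 121/23392 - 5074*√18851/18851 (Q = 121/23392 - 5074/√(9980 + 8871) = 121*(1/23392) - 5074*√18851/18851 = 121/23392 - 5074*√18851/18851 ≈ -36.951)
D + Q = -30974 + (121/23392 - 5074*√18851/18851) = -724543687/23392 - 5074*√18851/18851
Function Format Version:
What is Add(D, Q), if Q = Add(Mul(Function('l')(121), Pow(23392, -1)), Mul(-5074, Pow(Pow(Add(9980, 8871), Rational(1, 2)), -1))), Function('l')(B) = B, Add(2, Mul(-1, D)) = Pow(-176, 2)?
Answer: Add(Rational(-724543687, 23392), Mul(Rational(-5074, 18851), Pow(18851, Rational(1, 2)))) ≈ -31011.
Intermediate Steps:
D = -30974 (D = Add(2, Mul(-1, Pow(-176, 2))) = Add(2, Mul(-1, 30976)) = Add(2, -30976) = -30974)
Q = Add(Rational(121, 23392), Mul(Rational(-5074, 18851), Pow(18851, Rational(1, 2)))) (Q = Add(Mul(121, Pow(23392, -1)), Mul(-5074, Pow(Pow(Add(9980, 8871), Rational(1, 2)), -1))) = Add(Mul(121, Rational(1, 23392)), Mul(-5074, Pow(Pow(18851, Rational(1, 2)), -1))) = Add(Rational(121, 23392), Mul(-5074, Mul(Rational(1, 18851), Pow(18851, Rational(1, 2))))) = Add(Rational(121, 23392), Mul(Rational(-5074, 18851), Pow(18851, Rational(1, 2)))) ≈ -36.951)
Add(D, Q) = Add(-30974, Add(Rational(121, 23392), Mul(Rational(-5074, 18851), Pow(18851, Rational(1, 2))))) = Add(Rational(-724543687, 23392), Mul(Rational(-5074, 18851), Pow(18851, Rational(1, 2))))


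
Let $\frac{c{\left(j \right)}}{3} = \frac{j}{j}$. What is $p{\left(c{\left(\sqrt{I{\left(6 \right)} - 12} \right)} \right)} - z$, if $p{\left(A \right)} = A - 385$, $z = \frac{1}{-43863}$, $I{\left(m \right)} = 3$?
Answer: $- \frac{16755665}{43863} \approx -382.0$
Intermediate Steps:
$z = - \frac{1}{43863} \approx -2.2798 \cdot 10^{-5}$
$c{\left(j \right)} = 3$ ($c{\left(j \right)} = 3 \frac{j}{j} = 3 \cdot 1 = 3$)
$p{\left(A \right)} = -385 + A$
$p{\left(c{\left(\sqrt{I{\left(6 \right)} - 12} \right)} \right)} - z = \left(-385 + 3\right) - - \frac{1}{43863} = -382 + \frac{1}{43863} = - \frac{16755665}{43863}$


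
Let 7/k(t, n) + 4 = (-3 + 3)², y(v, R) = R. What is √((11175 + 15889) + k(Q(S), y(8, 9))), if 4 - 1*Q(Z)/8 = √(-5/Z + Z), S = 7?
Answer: √108249/2 ≈ 164.51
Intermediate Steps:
Q(Z) = 32 - 8*√(Z - 5/Z) (Q(Z) = 32 - 8*√(-5/Z + Z) = 32 - 8*√(Z - 5/Z))
k(t, n) = -7/4 (k(t, n) = 7/(-4 + (-3 + 3)²) = 7/(-4 + 0²) = 7/(-4 + 0) = 7/(-4) = 7*(-¼) = -7/4)
√((11175 + 15889) + k(Q(S), y(8, 9))) = √((11175 + 15889) - 7/4) = √(27064 - 7/4) = √(108249/4) = √108249/2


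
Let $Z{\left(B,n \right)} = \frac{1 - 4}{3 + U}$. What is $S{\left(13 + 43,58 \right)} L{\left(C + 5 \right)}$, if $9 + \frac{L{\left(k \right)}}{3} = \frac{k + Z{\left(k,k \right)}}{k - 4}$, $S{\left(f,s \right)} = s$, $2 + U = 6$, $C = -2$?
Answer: $- \frac{14094}{7} \approx -2013.4$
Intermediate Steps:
$U = 4$ ($U = -2 + 6 = 4$)
$Z{\left(B,n \right)} = - \frac{3}{7}$ ($Z{\left(B,n \right)} = \frac{1 - 4}{3 + 4} = - \frac{3}{7}$)
$L{\left(k \right)} = -27 + \frac{3 \left(- \frac{3}{7} + k\right)}{-4 + k}$ ($L{\left(k \right)} = -27 + 3 \frac{k - \frac{3}{7}}{k - 4} = -27 + 3 \frac{- \frac{3}{7} + k}{-4 + k} = -27 + \frac{3 \left(- \frac{3}{7} + k\right)}{-4 + k}$)
$S{\left(13 + 43,58 \right)} L{\left(C + 5 \right)} = 58 \frac{3 \left(249 - 56 \left(-2 + 5\right)\right)}{7 \left(-4 + \left(-2 + 5\right)\right)} = 58 \frac{3 \left(249 - 168\right)}{7 \left(-4 + 3\right)} = 58 \frac{3 \left(249 - 168\right)}{7 \left(-1\right)} = 58 \cdot \frac{3}{7} \left(-1\right) 81 = 58 \left(- \frac{243}{7}\right) = - \frac{14094}{7}$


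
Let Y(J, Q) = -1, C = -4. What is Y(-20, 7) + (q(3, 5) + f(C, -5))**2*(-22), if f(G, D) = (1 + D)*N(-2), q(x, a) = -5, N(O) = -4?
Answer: -2663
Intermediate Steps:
f(G, D) = -4 - 4*D (f(G, D) = (1 + D)*(-4) = -4 - 4*D)
Y(-20, 7) + (q(3, 5) + f(C, -5))**2*(-22) = -1 + (-5 + (-4 - 4*(-5)))**2*(-22) = -1 + (-5 + (-4 + 20))**2*(-22) = -1 + (-5 + 16)**2*(-22) = -1 + 11**2*(-22) = -1 + 121*(-22) = -1 - 2662 = -2663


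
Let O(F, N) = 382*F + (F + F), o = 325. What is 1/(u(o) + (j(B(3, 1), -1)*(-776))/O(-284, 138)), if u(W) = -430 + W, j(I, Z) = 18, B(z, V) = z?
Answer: -2272/238269 ≈ -0.0095354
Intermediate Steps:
O(F, N) = 384*F (O(F, N) = 382*F + 2*F = 384*F)
1/(u(o) + (j(B(3, 1), -1)*(-776))/O(-284, 138)) = 1/((-430 + 325) + (18*(-776))/((384*(-284)))) = 1/(-105 - 13968/(-109056)) = 1/(-105 - 13968*(-1/109056)) = 1/(-105 + 291/2272) = 1/(-238269/2272) = -2272/238269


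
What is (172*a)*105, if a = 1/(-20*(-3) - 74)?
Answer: -1290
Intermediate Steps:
a = -1/14 (a = 1/(60 - 74) = 1/(-14) = -1/14 ≈ -0.071429)
(172*a)*105 = (172*(-1/14))*105 = -86/7*105 = -1290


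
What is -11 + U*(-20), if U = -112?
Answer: 2229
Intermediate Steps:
-11 + U*(-20) = -11 - 112*(-20) = -11 + 2240 = 2229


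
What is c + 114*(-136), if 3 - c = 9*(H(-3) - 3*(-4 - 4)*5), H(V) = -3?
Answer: -16554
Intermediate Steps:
c = -1050 (c = 3 - 9*(-3 - 3*(-4 - 4)*5) = 3 - 9*(-3 - (-24)*5) = 3 - 9*(-3 - 3*(-40)) = 3 - 9*(-3 + 120) = 3 - 9*117 = 3 - 1*1053 = 3 - 1053 = -1050)
c + 114*(-136) = -1050 + 114*(-136) = -1050 - 15504 = -16554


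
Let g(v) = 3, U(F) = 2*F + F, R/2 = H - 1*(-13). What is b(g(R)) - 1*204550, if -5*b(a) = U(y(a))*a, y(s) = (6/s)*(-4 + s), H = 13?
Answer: -1022732/5 ≈ -2.0455e+5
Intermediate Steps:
y(s) = 6*(-4 + s)/s
R = 52 (R = 2*(13 - 1*(-13)) = 2*(13 + 13) = 2*26 = 52)
U(F) = 3*F
b(a) = -a*(18 - 72/a)/5 (b(a) = -3*(6 - 24/a)*a/5 = -(18 - 72/a)*a/5 = -a*(18 - 72/a)/5)
b(g(R)) - 1*204550 = (72/5 - 18/5*3) - 1*204550 = (72/5 - 54/5) - 204550 = 18/5 - 204550 = -1022732/5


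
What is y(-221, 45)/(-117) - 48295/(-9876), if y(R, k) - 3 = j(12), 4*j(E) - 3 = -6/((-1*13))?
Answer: 1351119/278174 ≈ 4.8571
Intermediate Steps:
j(E) = 45/52 (j(E) = ¾ + (-6/((-1*13)))/4 = ¾ + (-6/(-13))/4 = ¾ + (-6*(-1/13))/4 = ¾ + (¼)*(6/13) = ¾ + 3/26 = 45/52)
y(R, k) = 201/52 (y(R, k) = 3 + 45/52 = 201/52)
y(-221, 45)/(-117) - 48295/(-9876) = (201/52)/(-117) - 48295/(-9876) = (201/52)*(-1/117) - 48295*(-1/9876) = -67/2028 + 48295/9876 = 1351119/278174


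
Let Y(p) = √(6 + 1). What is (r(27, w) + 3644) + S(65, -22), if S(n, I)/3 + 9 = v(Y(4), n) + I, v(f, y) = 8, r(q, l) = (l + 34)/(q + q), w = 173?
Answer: 21473/6 ≈ 3578.8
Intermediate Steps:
r(q, l) = (34 + l)/(2*q) (r(q, l) = (34 + l)/((2*q)) = (34 + l)*(1/(2*q)) = (34 + l)/(2*q))
Y(p) = √7
S(n, I) = -3 + 3*I (S(n, I) = -27 + 3*(8 + I) = -27 + (24 + 3*I) = -3 + 3*I)
(r(27, w) + 3644) + S(65, -22) = ((½)*(34 + 173)/27 + 3644) + (-3 + 3*(-22)) = ((½)*(1/27)*207 + 3644) + (-3 - 66) = (23/6 + 3644) - 69 = 21887/6 - 69 = 21473/6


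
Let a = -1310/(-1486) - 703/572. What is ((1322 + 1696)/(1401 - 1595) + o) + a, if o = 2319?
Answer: 94944232371/41224612 ≈ 2303.1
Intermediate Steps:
a = -147669/424996 (a = -1310*(-1/1486) - 703*1/572 = 655/743 - 703/572 = -147669/424996 ≈ -0.34746)
((1322 + 1696)/(1401 - 1595) + o) + a = ((1322 + 1696)/(1401 - 1595) + 2319) - 147669/424996 = (3018/(-194) + 2319) - 147669/424996 = (3018*(-1/194) + 2319) - 147669/424996 = (-1509/97 + 2319) - 147669/424996 = 223434/97 - 147669/424996 = 94944232371/41224612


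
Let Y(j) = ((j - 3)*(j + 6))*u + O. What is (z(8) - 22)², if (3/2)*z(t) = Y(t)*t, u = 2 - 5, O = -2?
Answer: 11957764/9 ≈ 1.3286e+6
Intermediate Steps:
u = -3
Y(j) = -2 - 3*(-3 + j)*(6 + j) (Y(j) = ((j - 3)*(j + 6))*(-3) - 2 = ((-3 + j)*(6 + j))*(-3) - 2 = -3*(-3 + j)*(6 + j) - 2 = -2 - 3*(-3 + j)*(6 + j))
z(t) = 2*t*(52 - 9*t - 3*t²)/3 (z(t) = 2*((52 - 9*t - 3*t²)*t)/3 = 2*(t*(52 - 9*t - 3*t²))/3 = 2*t*(52 - 9*t - 3*t²)/3)
(z(8) - 22)² = ((⅔)*8*(52 - 9*8 - 3*8²) - 22)² = ((⅔)*8*(52 - 72 - 3*64) - 22)² = ((⅔)*8*(52 - 72 - 192) - 22)² = ((⅔)*8*(-212) - 22)² = (-3392/3 - 22)² = (-3458/3)² = 11957764/9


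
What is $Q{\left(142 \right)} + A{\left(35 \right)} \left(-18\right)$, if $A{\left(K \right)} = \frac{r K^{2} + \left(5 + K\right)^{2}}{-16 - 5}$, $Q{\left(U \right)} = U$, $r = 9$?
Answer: $\frac{76744}{7} \approx 10963.0$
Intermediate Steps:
$A{\left(K \right)} = - \frac{3 K^{2}}{7} - \frac{\left(5 + K\right)^{2}}{21}$ ($A{\left(K \right)} = \frac{9 K^{2} + \left(5 + K\right)^{2}}{-16 - 5} = \frac{\left(5 + K\right)^{2} + 9 K^{2}}{-21} = \left(\left(5 + K\right)^{2} + 9 K^{2}\right) \left(- \frac{1}{21}\right) = - \frac{3 K^{2}}{7} - \frac{\left(5 + K\right)^{2}}{21}$)
$Q{\left(142 \right)} + A{\left(35 \right)} \left(-18\right) = 142 + \left(- \frac{3 \cdot 35^{2}}{7} - \frac{\left(5 + 35\right)^{2}}{21}\right) \left(-18\right) = 142 + \left(\left(- \frac{3}{7}\right) 1225 - \frac{40^{2}}{21}\right) \left(-18\right) = 142 + \left(-525 - \frac{1600}{21}\right) \left(-18\right) = 142 - - \frac{75750}{7} = 142 + \frac{75750}{7} = \frac{76744}{7}$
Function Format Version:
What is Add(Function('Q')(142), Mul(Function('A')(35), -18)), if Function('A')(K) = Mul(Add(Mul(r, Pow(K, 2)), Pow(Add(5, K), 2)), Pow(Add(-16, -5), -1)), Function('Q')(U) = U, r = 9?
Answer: Rational(76744, 7) ≈ 10963.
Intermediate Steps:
Function('A')(K) = Add(Mul(Rational(-3, 7), Pow(K, 2)), Mul(Rational(-1, 21), Pow(Add(5, K), 2))) (Function('A')(K) = Mul(Add(Mul(9, Pow(K, 2)), Pow(Add(5, K), 2)), Pow(Add(-16, -5), -1)) = Mul(Add(Pow(Add(5, K), 2), Mul(9, Pow(K, 2))), Pow(-21, -1)) = Mul(Add(Pow(Add(5, K), 2), Mul(9, Pow(K, 2))), Rational(-1, 21)) = Add(Mul(Rational(-3, 7), Pow(K, 2)), Mul(Rational(-1, 21), Pow(Add(5, K), 2))))
Add(Function('Q')(142), Mul(Function('A')(35), -18)) = Add(142, Mul(Add(Mul(Rational(-3, 7), Pow(35, 2)), Mul(Rational(-1, 21), Pow(Add(5, 35), 2))), -18)) = Add(142, Mul(Add(Mul(Rational(-3, 7), 1225), Mul(Rational(-1, 21), Pow(40, 2))), -18)) = Add(142, Mul(Add(-525, Mul(Rational(-1, 21), 1600)), -18)) = Add(142, Mul(Add(-525, Rational(-1600, 21)), -18)) = Add(142, Mul(Rational(-12625, 21), -18)) = Add(142, Rational(75750, 7)) = Rational(76744, 7)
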